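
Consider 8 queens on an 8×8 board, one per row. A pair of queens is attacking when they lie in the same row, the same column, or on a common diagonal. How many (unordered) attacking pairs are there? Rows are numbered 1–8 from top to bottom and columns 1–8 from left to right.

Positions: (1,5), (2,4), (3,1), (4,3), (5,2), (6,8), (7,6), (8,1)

5

Same column: (3,1)–(8,1) (column 1).
Same diagonal: (1,5)–(2,4) (|1−2| = |5−4| = 1); (2,4)–(6,8) (|2−6| = |4−8| = 4); (4,3)–(5,2) (|4−5| = |3−2| = 1); (4,3)–(7,6) (|4−7| = |3−6| = 3).
Total attacking pairs: 5.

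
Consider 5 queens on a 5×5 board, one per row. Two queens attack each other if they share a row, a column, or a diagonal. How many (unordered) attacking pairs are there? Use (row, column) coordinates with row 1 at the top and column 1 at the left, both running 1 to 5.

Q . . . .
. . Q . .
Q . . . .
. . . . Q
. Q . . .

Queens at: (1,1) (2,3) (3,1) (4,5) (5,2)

2

Same column: (1,1)–(3,1) (column 1).
Same diagonal: (2,3)–(4,5) (|2−4| = |3−5| = 2).
Total attacking pairs: 2.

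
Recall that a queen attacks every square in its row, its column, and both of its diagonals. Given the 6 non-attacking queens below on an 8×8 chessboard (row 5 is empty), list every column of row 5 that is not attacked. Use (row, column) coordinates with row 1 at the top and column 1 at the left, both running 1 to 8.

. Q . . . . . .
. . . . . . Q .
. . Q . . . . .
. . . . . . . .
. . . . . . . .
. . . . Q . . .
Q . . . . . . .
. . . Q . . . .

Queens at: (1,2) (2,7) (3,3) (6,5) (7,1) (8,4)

columns 8

(1,2) attacks row 5 at column 2 and diagonals 6.
(2,7) attacks row 5 at column 7 and diagonals 4.
(3,3) attacks row 5 at column 3 and diagonals 1, 5.
(6,5) attacks row 5 at column 5 and diagonals 4, 6.
(7,1) attacks row 5 at column 1 and diagonals 3.
(8,4) attacks row 5 at column 4 and diagonals 1, 7.
Attacked columns: {1, 2, 3, 4, 5, 6, 7}. Safe: {8}.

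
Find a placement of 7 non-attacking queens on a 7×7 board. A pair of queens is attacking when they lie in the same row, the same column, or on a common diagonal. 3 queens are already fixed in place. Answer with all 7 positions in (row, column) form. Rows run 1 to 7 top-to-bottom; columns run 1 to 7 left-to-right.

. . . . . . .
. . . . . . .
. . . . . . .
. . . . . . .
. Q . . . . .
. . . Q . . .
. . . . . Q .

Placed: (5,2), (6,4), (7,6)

Row 1: attacked by (5,2)→{2,6}; (6,4)→{4}; (7,6)→{6}. Safe: 1, 3, 5, 7. Place at column 1.
Row 2: attacked by (1,1)→{1,2}; (5,2)→{2,5}; (6,4)→{4}; (7,6)→{1,6}. Safe: 3, 7. Place at column 3.
Row 3: attacked by (1,1)→{1,3}; (2,3)→{2,3,4}; (5,2)→{2,4}; (6,4)→{1,4,7}; (7,6)→{2,6}. Safe: 5. Place at column 5.
Row 4: attacked by (1,1)→{1,4}; (2,3)→{1,3,5}; (3,5)→{4,5,6}; (5,2)→{1,2,3}; (6,4)→{2,4,6}; (7,6)→{3,6}. Safe: 7. Place at column 7.
Columns [1, 3, 5, 7, 2, 4, 6], r−c [0, -1, -2, -3, 3, 2, 1], r+c [2, 5, 8, 11, 7, 10, 13] are all distinct, so no two queens attack.

(1,1) (2,3) (3,5) (4,7) (5,2) (6,4) (7,6)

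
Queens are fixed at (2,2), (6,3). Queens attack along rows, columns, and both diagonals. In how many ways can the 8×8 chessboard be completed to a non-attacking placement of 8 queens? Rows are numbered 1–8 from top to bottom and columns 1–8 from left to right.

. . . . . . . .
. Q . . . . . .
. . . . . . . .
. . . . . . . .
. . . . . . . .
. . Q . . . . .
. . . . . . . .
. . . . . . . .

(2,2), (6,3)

Branch on row 1: col 4 → 1; col 5 → 1; col 6 → 0; col 7 → 0.
Sum: 1 + 1 + 0 + 0 = 2.

2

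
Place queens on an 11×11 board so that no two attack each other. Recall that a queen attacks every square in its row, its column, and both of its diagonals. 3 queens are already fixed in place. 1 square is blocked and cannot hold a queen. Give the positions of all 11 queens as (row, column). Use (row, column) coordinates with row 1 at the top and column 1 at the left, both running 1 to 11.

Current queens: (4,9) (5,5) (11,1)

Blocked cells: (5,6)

(1,10) (2,6) (3,2) (4,9) (5,5) (6,3) (7,8) (8,11) (9,7) (10,4) (11,1)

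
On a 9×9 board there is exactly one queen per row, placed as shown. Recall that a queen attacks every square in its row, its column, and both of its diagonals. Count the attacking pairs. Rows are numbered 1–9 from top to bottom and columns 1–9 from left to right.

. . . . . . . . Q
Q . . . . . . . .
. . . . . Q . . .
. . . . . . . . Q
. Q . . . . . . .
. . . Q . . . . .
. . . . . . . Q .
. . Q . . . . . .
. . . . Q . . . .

2

Same column: (1,9)–(4,9) (column 9).
Same diagonal: (1,9)–(6,4) (|1−6| = |9−4| = 5).
Total attacking pairs: 2.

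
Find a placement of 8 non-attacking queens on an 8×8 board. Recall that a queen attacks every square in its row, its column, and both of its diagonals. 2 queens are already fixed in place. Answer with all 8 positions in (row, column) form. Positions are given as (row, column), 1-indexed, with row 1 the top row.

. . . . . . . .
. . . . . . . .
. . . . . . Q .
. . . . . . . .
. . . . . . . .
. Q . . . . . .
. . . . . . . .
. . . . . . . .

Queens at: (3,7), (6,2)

Row 1: attacked by (3,7)→{5,7}; (6,2)→{2,7}. Safe: 1, 3, 4, 6, 8. Place at column 3.
Row 2: attacked by (1,3)→{2,3,4}; (3,7)→{6,7,8}; (6,2)→{2,6}. Safe: 1, 5. Place at column 1.
Row 4: attacked by (1,3)→{3,6}; (2,1)→{1,3}; (3,7)→{6,7,8}; (6,2)→{2,4}. Safe: 5. Place at column 5.
Row 5: attacked by (1,3)→{3,7}; (2,1)→{1,4}; (3,7)→{5,7}; (4,5)→{4,5,6}; (6,2)→{1,2,3}. Safe: 8. Place at column 8.
Row 7: attacked by (1,3)→{3}; (2,1)→{1,6}; (3,7)→{3,7}; (4,5)→{2,5,8}; (5,8)→{6,8}; (6,2)→{1,2,3}. Safe: 4. Place at column 4.
Row 8: attacked by (1,3)→{3}; (2,1)→{1,7}; (3,7)→{2,7}; (4,5)→{1,5}; (5,8)→{5,8}; (6,2)→{2,4}; (7,4)→{3,4,5}. Safe: 6. Place at column 6.
Columns [3, 1, 7, 5, 8, 2, 4, 6], r−c [-2, 1, -4, -1, -3, 4, 3, 2], r+c [4, 3, 10, 9, 13, 8, 11, 14] are all distinct, so no two queens attack.

(1,3) (2,1) (3,7) (4,5) (5,8) (6,2) (7,4) (8,6)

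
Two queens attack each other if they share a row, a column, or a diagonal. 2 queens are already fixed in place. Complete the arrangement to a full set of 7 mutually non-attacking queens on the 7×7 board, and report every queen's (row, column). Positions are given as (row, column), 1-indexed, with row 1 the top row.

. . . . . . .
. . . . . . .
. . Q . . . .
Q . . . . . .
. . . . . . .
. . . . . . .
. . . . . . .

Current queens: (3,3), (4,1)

(1,7) (2,5) (3,3) (4,1) (5,6) (6,4) (7,2)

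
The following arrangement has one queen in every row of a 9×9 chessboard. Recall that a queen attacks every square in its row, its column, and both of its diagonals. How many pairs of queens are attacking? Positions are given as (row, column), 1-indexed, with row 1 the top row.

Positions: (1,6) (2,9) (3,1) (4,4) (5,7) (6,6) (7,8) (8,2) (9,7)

5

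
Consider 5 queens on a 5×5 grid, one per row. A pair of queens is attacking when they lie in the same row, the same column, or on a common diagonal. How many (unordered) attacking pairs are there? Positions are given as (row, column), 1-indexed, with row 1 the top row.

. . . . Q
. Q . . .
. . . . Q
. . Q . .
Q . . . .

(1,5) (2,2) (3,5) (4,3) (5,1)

2

Same column: (1,5)–(3,5) (column 5).
Same diagonal: (1,5)–(5,1) (|1−5| = |5−1| = 4).
Total attacking pairs: 2.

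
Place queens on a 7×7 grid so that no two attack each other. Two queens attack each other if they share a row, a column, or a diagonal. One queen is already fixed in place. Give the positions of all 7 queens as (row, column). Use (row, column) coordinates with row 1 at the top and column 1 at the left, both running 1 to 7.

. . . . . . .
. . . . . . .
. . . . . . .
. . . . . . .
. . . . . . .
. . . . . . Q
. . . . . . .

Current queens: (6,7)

(1,6) (2,2) (3,5) (4,1) (5,4) (6,7) (7,3)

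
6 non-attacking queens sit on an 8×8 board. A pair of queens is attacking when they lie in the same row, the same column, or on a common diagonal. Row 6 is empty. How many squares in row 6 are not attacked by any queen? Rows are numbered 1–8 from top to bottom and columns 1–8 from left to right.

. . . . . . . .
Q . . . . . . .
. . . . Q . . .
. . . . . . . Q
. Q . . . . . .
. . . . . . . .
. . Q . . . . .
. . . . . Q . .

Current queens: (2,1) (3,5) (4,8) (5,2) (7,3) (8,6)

1

(2,1) attacks row 6 at column 1 and diagonals 5.
(3,5) attacks row 6 at column 5 and diagonals 2, 8.
(4,8) attacks row 6 at column 8 and diagonals 6.
(5,2) attacks row 6 at column 2 and diagonals 1, 3.
(7,3) attacks row 6 at column 3 and diagonals 2, 4.
(8,6) attacks row 6 at column 6 and diagonals 4, 8.
Attacked columns: {1, 2, 3, 4, 5, 6, 8}. Safe: {7}.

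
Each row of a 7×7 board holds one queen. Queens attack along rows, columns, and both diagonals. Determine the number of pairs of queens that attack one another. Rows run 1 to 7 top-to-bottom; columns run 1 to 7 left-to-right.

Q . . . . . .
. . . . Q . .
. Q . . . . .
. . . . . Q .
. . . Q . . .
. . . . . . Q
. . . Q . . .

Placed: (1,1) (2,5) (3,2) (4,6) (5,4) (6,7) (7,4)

Same column: (5,4)–(7,4) (column 4).
Same diagonal: (3,2)–(5,4) (|3−5| = |2−4| = 2).
Total attacking pairs: 2.

2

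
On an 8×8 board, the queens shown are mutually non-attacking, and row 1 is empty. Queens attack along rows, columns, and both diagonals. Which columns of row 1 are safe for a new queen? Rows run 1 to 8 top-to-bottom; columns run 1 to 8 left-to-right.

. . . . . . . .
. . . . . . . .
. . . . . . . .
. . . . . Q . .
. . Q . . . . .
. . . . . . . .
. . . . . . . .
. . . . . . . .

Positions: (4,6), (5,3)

(4,6) attacks row 1 at column 6 and diagonals 3.
(5,3) attacks row 1 at column 3 and diagonals 7.
Attacked columns: {3, 6, 7}. Safe: {1, 2, 4, 5, 8}.

columns 1, 2, 4, 5, 8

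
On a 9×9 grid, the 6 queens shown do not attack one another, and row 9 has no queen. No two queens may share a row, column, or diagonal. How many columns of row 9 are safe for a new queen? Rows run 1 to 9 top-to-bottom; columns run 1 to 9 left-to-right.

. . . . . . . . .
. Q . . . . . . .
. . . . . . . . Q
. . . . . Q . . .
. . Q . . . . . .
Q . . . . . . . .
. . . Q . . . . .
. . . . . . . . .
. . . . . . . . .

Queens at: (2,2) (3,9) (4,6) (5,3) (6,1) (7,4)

2

(2,2) attacks row 9 at column 2 and diagonals 9.
(3,9) attacks row 9 at column 9 and diagonals 3.
(4,6) attacks row 9 at column 6 and diagonals 1.
(5,3) attacks row 9 at column 3 and diagonals 7.
(6,1) attacks row 9 at column 1 and diagonals 4.
(7,4) attacks row 9 at column 4 and diagonals 2, 6.
Attacked columns: {1, 2, 3, 4, 6, 7, 9}. Safe: {5, 8}.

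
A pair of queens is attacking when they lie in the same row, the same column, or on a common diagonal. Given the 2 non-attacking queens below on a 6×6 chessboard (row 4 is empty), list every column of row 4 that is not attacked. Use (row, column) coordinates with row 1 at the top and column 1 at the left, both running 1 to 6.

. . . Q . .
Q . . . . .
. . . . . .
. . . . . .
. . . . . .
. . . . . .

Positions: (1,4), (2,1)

(1,4) attacks row 4 at column 4 and diagonals 1.
(2,1) attacks row 4 at column 1 and diagonals 3.
Attacked columns: {1, 3, 4}. Safe: {2, 5, 6}.

columns 2, 5, 6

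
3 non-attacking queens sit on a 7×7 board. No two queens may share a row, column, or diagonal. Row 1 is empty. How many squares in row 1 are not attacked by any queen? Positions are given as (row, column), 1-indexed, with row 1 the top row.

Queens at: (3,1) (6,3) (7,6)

4

(3,1) attacks row 1 at column 1 and diagonals 3.
(6,3) attacks row 1 at column 3.
(7,6) attacks row 1 at column 6.
Attacked columns: {1, 3, 6}. Safe: {2, 4, 5, 7}.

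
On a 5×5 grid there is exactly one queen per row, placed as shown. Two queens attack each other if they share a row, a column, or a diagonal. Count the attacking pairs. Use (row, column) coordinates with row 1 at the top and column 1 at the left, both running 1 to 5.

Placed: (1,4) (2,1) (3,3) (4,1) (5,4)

Same column: (1,4)–(5,4) (column 4); (2,1)–(4,1) (column 1).
Same diagonal: (1,4)–(4,1) (|1−4| = |4−1| = 3); (2,1)–(5,4) (|2−5| = |1−4| = 3).
Total attacking pairs: 4.

4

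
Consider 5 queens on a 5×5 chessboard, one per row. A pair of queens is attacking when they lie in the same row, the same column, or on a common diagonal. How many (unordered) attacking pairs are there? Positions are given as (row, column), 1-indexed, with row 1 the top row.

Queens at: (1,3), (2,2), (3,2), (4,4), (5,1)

Same column: (2,2)–(3,2) (column 2).
Same diagonal: (1,3)–(2,2) (|1−2| = |3−2| = 1); (2,2)–(4,4) (|2−4| = |2−4| = 2).
Total attacking pairs: 3.

3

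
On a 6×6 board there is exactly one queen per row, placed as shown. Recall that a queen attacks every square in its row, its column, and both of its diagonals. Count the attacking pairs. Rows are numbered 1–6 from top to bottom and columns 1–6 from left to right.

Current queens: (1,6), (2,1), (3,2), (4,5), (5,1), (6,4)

2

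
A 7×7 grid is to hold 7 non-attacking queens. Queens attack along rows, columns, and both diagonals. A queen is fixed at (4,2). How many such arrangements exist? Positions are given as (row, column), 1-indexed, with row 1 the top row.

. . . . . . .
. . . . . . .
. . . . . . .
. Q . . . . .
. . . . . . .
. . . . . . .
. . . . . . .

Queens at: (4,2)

Branch on row 1: col 1 → 1; col 3 → 2; col 4 → 2; col 6 → 0; col 7 → 1.
Sum: 1 + 2 + 2 + 0 + 1 = 6.

6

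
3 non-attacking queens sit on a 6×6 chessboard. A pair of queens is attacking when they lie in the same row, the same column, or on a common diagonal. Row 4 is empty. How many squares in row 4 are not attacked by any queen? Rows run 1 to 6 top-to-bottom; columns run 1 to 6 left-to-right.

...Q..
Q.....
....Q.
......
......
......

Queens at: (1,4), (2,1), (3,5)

1

(1,4) attacks row 4 at column 4 and diagonals 1.
(2,1) attacks row 4 at column 1 and diagonals 3.
(3,5) attacks row 4 at column 5 and diagonals 4, 6.
Attacked columns: {1, 3, 4, 5, 6}. Safe: {2}.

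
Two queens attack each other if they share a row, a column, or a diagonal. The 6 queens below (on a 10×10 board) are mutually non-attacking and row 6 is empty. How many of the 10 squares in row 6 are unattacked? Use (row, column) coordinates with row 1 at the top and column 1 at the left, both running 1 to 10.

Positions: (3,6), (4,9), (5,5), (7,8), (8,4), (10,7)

2

(3,6) attacks row 6 at column 6 and diagonals 3, 9.
(4,9) attacks row 6 at column 9 and diagonals 7.
(5,5) attacks row 6 at column 5 and diagonals 4, 6.
(7,8) attacks row 6 at column 8 and diagonals 7, 9.
(8,4) attacks row 6 at column 4 and diagonals 2, 6.
(10,7) attacks row 6 at column 7 and diagonals 3.
Attacked columns: {2, 3, 4, 5, 6, 7, 8, 9}. Safe: {1, 10}.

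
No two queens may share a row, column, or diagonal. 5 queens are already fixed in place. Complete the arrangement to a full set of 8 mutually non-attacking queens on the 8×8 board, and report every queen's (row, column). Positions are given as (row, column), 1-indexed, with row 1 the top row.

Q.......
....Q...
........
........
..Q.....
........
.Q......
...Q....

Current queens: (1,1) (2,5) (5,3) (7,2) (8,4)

Row 3: attacked by (1,1)→{1,3}; (2,5)→{4,5,6}; (5,3)→{1,3,5}; (7,2)→{2,6}; (8,4)→{4}. Safe: 7, 8. Place at column 8.
Row 4: attacked by (1,1)→{1,4}; (2,5)→{3,5,7}; (3,8)→{7,8}; (5,3)→{2,3,4}; (7,2)→{2,5}; (8,4)→{4,8}. Safe: 6. Place at column 6.
Row 6: attacked by (1,1)→{1,6}; (2,5)→{1,5}; (3,8)→{5,8}; (4,6)→{4,6,8}; (5,3)→{2,3,4}; (7,2)→{1,2,3}; (8,4)→{2,4,6}. Safe: 7. Place at column 7.
Columns [1, 5, 8, 6, 3, 7, 2, 4], r−c [0, -3, -5, -2, 2, -1, 5, 4], r+c [2, 7, 11, 10, 8, 13, 9, 12] are all distinct, so no two queens attack.

(1,1) (2,5) (3,8) (4,6) (5,3) (6,7) (7,2) (8,4)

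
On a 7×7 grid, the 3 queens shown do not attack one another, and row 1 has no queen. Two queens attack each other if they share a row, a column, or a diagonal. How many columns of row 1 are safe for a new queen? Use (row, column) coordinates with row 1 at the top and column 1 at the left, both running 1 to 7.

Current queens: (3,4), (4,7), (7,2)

3

(3,4) attacks row 1 at column 4 and diagonals 2, 6.
(4,7) attacks row 1 at column 7 and diagonals 4.
(7,2) attacks row 1 at column 2.
Attacked columns: {2, 4, 6, 7}. Safe: {1, 3, 5}.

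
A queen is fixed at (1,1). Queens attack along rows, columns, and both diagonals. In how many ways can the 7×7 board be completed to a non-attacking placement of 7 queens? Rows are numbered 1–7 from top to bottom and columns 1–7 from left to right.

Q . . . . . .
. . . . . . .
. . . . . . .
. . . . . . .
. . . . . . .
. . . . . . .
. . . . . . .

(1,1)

4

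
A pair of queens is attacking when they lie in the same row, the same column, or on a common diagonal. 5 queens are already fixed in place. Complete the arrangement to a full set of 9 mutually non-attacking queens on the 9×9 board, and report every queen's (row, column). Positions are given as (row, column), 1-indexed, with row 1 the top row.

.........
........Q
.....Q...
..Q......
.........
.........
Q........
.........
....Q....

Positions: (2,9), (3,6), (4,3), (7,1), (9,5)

Row 1: attacked by (2,9)→{8,9}; (3,6)→{4,6,8}; (4,3)→{3,6}; (7,1)→{1,7}; (9,5)→{5}. Safe: 2. Place at column 2.
Row 5: attacked by (1,2)→{2,6}; (2,9)→{6,9}; (3,6)→{4,6,8}; (4,3)→{2,3,4}; (7,1)→{1,3}; (9,5)→{1,5,9}. Safe: 7. Place at column 7.
Row 6: attacked by (1,2)→{2,7}; (2,9)→{5,9}; (3,6)→{3,6,9}; (4,3)→{1,3,5}; (5,7)→{6,7,8}; (7,1)→{1,2}; (9,5)→{2,5,8}. Safe: 4. Place at column 4.
Row 8: attacked by (1,2)→{2,9}; (2,9)→{3,9}; (3,6)→{1,6}; (4,3)→{3,7}; (5,7)→{4,7}; (6,4)→{2,4,6}; (7,1)→{1,2}; (9,5)→{4,5,6}. Safe: 8. Place at column 8.
Columns [2, 9, 6, 3, 7, 4, 1, 8, 5], r−c [-1, -7, -3, 1, -2, 2, 6, 0, 4], r+c [3, 11, 9, 7, 12, 10, 8, 16, 14] are all distinct, so no two queens attack.

(1,2) (2,9) (3,6) (4,3) (5,7) (6,4) (7,1) (8,8) (9,5)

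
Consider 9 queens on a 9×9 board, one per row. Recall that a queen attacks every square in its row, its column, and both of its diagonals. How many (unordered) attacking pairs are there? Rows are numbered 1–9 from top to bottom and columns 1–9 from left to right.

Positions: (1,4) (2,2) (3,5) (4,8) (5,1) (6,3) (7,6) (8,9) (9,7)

All columns are distinct and no two queens satisfy |Δrow| = |Δcol|, so no pair attacks.

0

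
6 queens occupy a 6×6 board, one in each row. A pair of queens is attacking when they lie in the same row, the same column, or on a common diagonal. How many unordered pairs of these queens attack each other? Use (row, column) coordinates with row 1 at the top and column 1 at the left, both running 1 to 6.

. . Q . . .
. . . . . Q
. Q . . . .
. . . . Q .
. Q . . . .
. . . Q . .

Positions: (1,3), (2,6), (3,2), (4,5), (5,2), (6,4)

1

Same column: (3,2)–(5,2) (column 2).
Total attacking pairs: 1.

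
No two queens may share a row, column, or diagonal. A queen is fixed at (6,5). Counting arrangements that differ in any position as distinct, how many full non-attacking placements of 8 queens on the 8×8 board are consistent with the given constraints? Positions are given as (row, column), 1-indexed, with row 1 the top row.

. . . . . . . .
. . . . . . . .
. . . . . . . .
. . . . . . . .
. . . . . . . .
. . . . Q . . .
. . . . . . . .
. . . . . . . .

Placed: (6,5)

Branch on row 1: col 1 → 0; col 2 → 2; col 3 → 2; col 4 → 1; col 6 → 3; col 7 → 2; col 8 → 2.
Sum: 0 + 2 + 2 + 1 + 3 + 2 + 2 = 12.

12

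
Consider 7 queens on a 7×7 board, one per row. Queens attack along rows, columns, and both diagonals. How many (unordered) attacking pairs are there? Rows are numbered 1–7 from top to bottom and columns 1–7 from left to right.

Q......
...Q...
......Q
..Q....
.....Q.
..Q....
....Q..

Same column: (4,3)–(6,3) (column 3).
Total attacking pairs: 1.

1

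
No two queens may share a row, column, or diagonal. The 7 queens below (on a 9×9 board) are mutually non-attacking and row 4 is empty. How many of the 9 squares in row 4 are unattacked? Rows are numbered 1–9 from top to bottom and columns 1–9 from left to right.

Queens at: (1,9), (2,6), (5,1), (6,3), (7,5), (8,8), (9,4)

(1,9) attacks row 4 at column 9 and diagonals 6.
(2,6) attacks row 4 at column 6 and diagonals 4, 8.
(5,1) attacks row 4 at column 1 and diagonals 2.
(6,3) attacks row 4 at column 3 and diagonals 1, 5.
(7,5) attacks row 4 at column 5 and diagonals 2, 8.
(8,8) attacks row 4 at column 8 and diagonals 4.
(9,4) attacks row 4 at column 4 and diagonals 9.
Attacked columns: {1, 2, 3, 4, 5, 6, 8, 9}. Safe: {7}.

1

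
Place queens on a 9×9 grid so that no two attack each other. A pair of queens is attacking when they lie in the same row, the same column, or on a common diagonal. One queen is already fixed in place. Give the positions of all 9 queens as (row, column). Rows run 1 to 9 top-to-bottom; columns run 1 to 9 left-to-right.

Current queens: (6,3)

Row 1: attacked by (6,3)→{3,8}. Safe: 1, 2, 4, 5, 6, 7, 9. Place at column 5.
Row 2: attacked by (1,5)→{4,5,6}; (6,3)→{3,7}. Safe: 1, 2, 8, 9. Place at column 9.
Row 3: attacked by (1,5)→{3,5,7}; (2,9)→{8,9}; (6,3)→{3,6}. Safe: 1, 2, 4. Place at column 2.
Row 4: attacked by (1,5)→{2,5,8}; (2,9)→{7,9}; (3,2)→{1,2,3}; (6,3)→{1,3,5}. Safe: 4, 6. Place at column 4.
Row 5: attacked by (1,5)→{1,5,9}; (2,9)→{6,9}; (3,2)→{2,4}; (4,4)→{3,4,5}; (6,3)→{2,3,4}. Safe: 7, 8. Place at column 7.
Row 7: attacked by (1,5)→{5}; (2,9)→{4,9}; (3,2)→{2,6}; (4,4)→{1,4,7}; (5,7)→{5,7,9}; (6,3)→{2,3,4}. Safe: 8. Place at column 8.
Row 8: attacked by (1,5)→{5}; (2,9)→{3,9}; (3,2)→{2,7}; (4,4)→{4,8}; (5,7)→{4,7}; (6,3)→{1,3,5}; (7,8)→{7,8,9}. Safe: 6. Place at column 6.
Row 9: attacked by (1,5)→{5}; (2,9)→{2,9}; (3,2)→{2,8}; (4,4)→{4,9}; (5,7)→{3,7}; (6,3)→{3,6}; (7,8)→{6,8}; (8,6)→{5,6,7}. Safe: 1. Place at column 1.
Columns [5, 9, 2, 4, 7, 3, 8, 6, 1], r−c [-4, -7, 1, 0, -2, 3, -1, 2, 8], r+c [6, 11, 5, 8, 12, 9, 15, 14, 10] are all distinct, so no two queens attack.

(1,5) (2,9) (3,2) (4,4) (5,7) (6,3) (7,8) (8,6) (9,1)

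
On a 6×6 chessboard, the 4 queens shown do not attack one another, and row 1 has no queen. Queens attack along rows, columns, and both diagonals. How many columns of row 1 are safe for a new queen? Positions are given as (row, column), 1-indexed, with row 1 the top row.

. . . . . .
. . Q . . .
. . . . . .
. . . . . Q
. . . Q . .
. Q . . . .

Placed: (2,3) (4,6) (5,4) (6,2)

(2,3) attacks row 1 at column 3 and diagonals 2, 4.
(4,6) attacks row 1 at column 6 and diagonals 3.
(5,4) attacks row 1 at column 4.
(6,2) attacks row 1 at column 2.
Attacked columns: {2, 3, 4, 6}. Safe: {1, 5}.

2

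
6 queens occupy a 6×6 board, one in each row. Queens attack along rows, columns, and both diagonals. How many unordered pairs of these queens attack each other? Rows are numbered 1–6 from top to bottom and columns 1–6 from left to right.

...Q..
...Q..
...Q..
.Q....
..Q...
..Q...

6

Same column: (1,4)–(2,4) (column 4); (1,4)–(3,4) (column 4); (2,4)–(3,4) (column 4); (5,3)–(6,3) (column 3).
Same diagonal: (2,4)–(4,2) (|2−4| = |4−2| = 2); (4,2)–(5,3) (|4−5| = |2−3| = 1).
Total attacking pairs: 6.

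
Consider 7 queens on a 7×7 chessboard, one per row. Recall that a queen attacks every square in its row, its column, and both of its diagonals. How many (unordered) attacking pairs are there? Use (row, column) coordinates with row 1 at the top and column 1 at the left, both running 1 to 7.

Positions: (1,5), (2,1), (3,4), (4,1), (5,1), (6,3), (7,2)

Same column: (2,1)–(4,1) (column 1); (2,1)–(5,1) (column 1); (4,1)–(5,1) (column 1).
Same diagonal: (1,5)–(5,1) (|1−5| = |5−1| = 4); (4,1)–(6,3) (|4−6| = |1−3| = 2); (6,3)–(7,2) (|6−7| = |3−2| = 1).
Total attacking pairs: 6.

6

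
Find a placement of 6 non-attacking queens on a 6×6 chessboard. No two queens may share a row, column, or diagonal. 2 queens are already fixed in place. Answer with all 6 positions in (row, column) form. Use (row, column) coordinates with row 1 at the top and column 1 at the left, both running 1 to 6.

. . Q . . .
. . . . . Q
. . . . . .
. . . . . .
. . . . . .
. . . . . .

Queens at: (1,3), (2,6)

Row 3: attacked by (1,3)→{1,3,5}; (2,6)→{5,6}. Safe: 2, 4. Place at column 2.
Row 4: attacked by (1,3)→{3,6}; (2,6)→{4,6}; (3,2)→{1,2,3}. Safe: 5. Place at column 5.
Row 5: attacked by (1,3)→{3}; (2,6)→{3,6}; (3,2)→{2,4}; (4,5)→{4,5,6}. Safe: 1. Place at column 1.
Row 6: attacked by (1,3)→{3}; (2,6)→{2,6}; (3,2)→{2,5}; (4,5)→{3,5}; (5,1)→{1,2}. Safe: 4. Place at column 4.
Columns [3, 6, 2, 5, 1, 4], r−c [-2, -4, 1, -1, 4, 2], r+c [4, 8, 5, 9, 6, 10] are all distinct, so no two queens attack.

(1,3) (2,6) (3,2) (4,5) (5,1) (6,4)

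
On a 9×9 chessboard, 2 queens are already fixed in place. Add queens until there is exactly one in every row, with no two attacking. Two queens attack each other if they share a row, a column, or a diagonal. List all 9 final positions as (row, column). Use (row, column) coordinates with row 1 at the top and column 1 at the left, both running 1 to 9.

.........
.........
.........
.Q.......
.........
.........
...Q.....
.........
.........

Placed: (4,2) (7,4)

(1,7) (2,1) (3,6) (4,2) (5,5) (6,8) (7,4) (8,9) (9,3)

Row 1: attacked by (4,2)→{2,5}; (7,4)→{4}. Safe: 1, 3, 6, 7, 8, 9. Place at column 7.
Row 2: attacked by (1,7)→{6,7,8}; (4,2)→{2,4}; (7,4)→{4,9}. Safe: 1, 3, 5. Place at column 1.
Row 3: attacked by (1,7)→{5,7,9}; (2,1)→{1,2}; (4,2)→{1,2,3}; (7,4)→{4,8}. Safe: 6. Place at column 6.
Row 5: attacked by (1,7)→{3,7}; (2,1)→{1,4}; (3,6)→{4,6,8}; (4,2)→{1,2,3}; (7,4)→{2,4,6}. Safe: 5, 9. Place at column 5.
Row 6: attacked by (1,7)→{2,7}; (2,1)→{1,5}; (3,6)→{3,6,9}; (4,2)→{2,4}; (5,5)→{4,5,6}; (7,4)→{3,4,5}. Safe: 8. Place at column 8.
Row 8: attacked by (1,7)→{7}; (2,1)→{1,7}; (3,6)→{1,6}; (4,2)→{2,6}; (5,5)→{2,5,8}; (6,8)→{6,8}; (7,4)→{3,4,5}. Safe: 9. Place at column 9.
Row 9: attacked by (1,7)→{7}; (2,1)→{1,8}; (3,6)→{6}; (4,2)→{2,7}; (5,5)→{1,5,9}; (6,8)→{5,8}; (7,4)→{2,4,6}; (8,9)→{8,9}. Safe: 3. Place at column 3.
Columns [7, 1, 6, 2, 5, 8, 4, 9, 3], r−c [-6, 1, -3, 2, 0, -2, 3, -1, 6], r+c [8, 3, 9, 6, 10, 14, 11, 17, 12] are all distinct, so no two queens attack.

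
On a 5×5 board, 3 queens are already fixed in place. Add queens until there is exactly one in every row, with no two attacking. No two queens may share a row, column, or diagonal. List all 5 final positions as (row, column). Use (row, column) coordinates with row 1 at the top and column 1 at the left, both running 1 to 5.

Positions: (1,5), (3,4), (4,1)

(1,5) (2,2) (3,4) (4,1) (5,3)

Row 2: attacked by (1,5)→{4,5}; (3,4)→{3,4,5}; (4,1)→{1,3}. Safe: 2. Place at column 2.
Row 5: attacked by (1,5)→{1,5}; (2,2)→{2,5}; (3,4)→{2,4}; (4,1)→{1,2}. Safe: 3. Place at column 3.
Columns [5, 2, 4, 1, 3], r−c [-4, 0, -1, 3, 2], r+c [6, 4, 7, 5, 8] are all distinct, so no two queens attack.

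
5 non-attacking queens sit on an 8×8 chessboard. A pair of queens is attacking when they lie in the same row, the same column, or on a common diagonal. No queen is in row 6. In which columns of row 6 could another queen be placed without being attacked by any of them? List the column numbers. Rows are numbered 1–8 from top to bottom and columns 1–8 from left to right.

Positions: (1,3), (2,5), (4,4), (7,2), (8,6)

columns 7

(1,3) attacks row 6 at column 3 and diagonals 8.
(2,5) attacks row 6 at column 5 and diagonals 1.
(4,4) attacks row 6 at column 4 and diagonals 2, 6.
(7,2) attacks row 6 at column 2 and diagonals 1, 3.
(8,6) attacks row 6 at column 6 and diagonals 4, 8.
Attacked columns: {1, 2, 3, 4, 5, 6, 8}. Safe: {7}.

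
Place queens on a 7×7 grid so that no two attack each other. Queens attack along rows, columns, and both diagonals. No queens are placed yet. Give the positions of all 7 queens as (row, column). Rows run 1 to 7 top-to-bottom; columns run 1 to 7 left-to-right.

(1,3) (2,7) (3,2) (4,4) (5,6) (6,1) (7,5)

Row 1: Safe: 1, 2, 3, 4, 5, 6, 7. Place at column 3.
Row 2: attacked by (1,3)→{2,3,4}. Safe: 1, 5, 6, 7. Place at column 7.
Row 3: attacked by (1,3)→{1,3,5}; (2,7)→{6,7}. Safe: 2, 4. Place at column 2.
Row 4: attacked by (1,3)→{3,6}; (2,7)→{5,7}; (3,2)→{1,2,3}. Safe: 4. Place at column 4.
Row 5: attacked by (1,3)→{3,7}; (2,7)→{4,7}; (3,2)→{2,4}; (4,4)→{3,4,5}. Safe: 1, 6. Place at column 6.
Row 6: attacked by (1,3)→{3}; (2,7)→{3,7}; (3,2)→{2,5}; (4,4)→{2,4,6}; (5,6)→{5,6,7}. Safe: 1. Place at column 1.
Row 7: attacked by (1,3)→{3}; (2,7)→{2,7}; (3,2)→{2,6}; (4,4)→{1,4,7}; (5,6)→{4,6}; (6,1)→{1,2}. Safe: 5. Place at column 5.
Columns [3, 7, 2, 4, 6, 1, 5], r−c [-2, -5, 1, 0, -1, 5, 2], r+c [4, 9, 5, 8, 11, 7, 12] are all distinct, so no two queens attack.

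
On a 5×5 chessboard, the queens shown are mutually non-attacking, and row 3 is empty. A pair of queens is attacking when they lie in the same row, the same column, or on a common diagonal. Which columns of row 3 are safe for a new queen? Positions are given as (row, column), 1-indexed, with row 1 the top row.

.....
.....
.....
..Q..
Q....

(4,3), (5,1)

columns 5

(4,3) attacks row 3 at column 3 and diagonals 2, 4.
(5,1) attacks row 3 at column 1 and diagonals 3.
Attacked columns: {1, 2, 3, 4}. Safe: {5}.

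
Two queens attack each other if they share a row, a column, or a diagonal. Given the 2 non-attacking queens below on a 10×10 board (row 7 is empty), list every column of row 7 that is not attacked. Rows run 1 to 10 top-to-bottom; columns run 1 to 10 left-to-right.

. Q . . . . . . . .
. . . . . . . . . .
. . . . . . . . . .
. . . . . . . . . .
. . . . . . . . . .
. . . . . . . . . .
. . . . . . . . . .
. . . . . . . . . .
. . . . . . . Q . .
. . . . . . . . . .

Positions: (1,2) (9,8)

(1,2) attacks row 7 at column 2 and diagonals 8.
(9,8) attacks row 7 at column 8 and diagonals 6, 10.
Attacked columns: {2, 6, 8, 10}. Safe: {1, 3, 4, 5, 7, 9}.

columns 1, 3, 4, 5, 7, 9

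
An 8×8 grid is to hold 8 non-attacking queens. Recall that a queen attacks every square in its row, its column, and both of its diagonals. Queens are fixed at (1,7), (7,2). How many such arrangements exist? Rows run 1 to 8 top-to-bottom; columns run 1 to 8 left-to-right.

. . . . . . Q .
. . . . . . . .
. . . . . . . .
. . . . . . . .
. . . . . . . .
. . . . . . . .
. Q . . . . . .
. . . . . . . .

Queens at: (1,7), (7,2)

Branch on row 2: col 1 → 1; col 3 → 1; col 4 → 0; col 5 → 1.
Sum: 1 + 1 + 0 + 1 = 3.

3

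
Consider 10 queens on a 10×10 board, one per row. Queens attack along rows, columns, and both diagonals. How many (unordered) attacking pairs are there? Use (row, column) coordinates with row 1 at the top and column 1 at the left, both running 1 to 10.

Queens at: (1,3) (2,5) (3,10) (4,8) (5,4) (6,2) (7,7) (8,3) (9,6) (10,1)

Same column: (1,3)–(8,3) (column 3).
Same diagonal: (8,3)–(10,1) (|8−10| = |3−1| = 2).
Total attacking pairs: 2.

2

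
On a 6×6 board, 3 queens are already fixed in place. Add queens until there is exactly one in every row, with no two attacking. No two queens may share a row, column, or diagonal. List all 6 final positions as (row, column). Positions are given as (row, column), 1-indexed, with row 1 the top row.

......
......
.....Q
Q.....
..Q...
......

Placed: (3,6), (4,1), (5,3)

(1,2) (2,4) (3,6) (4,1) (5,3) (6,5)

Row 1: attacked by (3,6)→{4,6}; (4,1)→{1,4}; (5,3)→{3}. Safe: 2, 5. Place at column 2.
Row 2: attacked by (1,2)→{1,2,3}; (3,6)→{5,6}; (4,1)→{1,3}; (5,3)→{3,6}. Safe: 4. Place at column 4.
Row 6: attacked by (1,2)→{2}; (2,4)→{4}; (3,6)→{3,6}; (4,1)→{1,3}; (5,3)→{2,3,4}. Safe: 5. Place at column 5.
Columns [2, 4, 6, 1, 3, 5], r−c [-1, -2, -3, 3, 2, 1], r+c [3, 6, 9, 5, 8, 11] are all distinct, so no two queens attack.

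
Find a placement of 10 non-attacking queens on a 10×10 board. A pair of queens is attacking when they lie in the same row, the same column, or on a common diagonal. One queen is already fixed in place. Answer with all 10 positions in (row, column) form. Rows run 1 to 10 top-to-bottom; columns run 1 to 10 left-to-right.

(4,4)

(1,8) (2,3) (3,7) (4,4) (5,2) (6,9) (7,6) (8,10) (9,5) (10,1)

Row 1: attacked by (4,4)→{1,4,7}. Safe: 2, 3, 5, 6, 8, 9, 10. Place at column 8.
Row 2: attacked by (1,8)→{7,8,9}; (4,4)→{2,4,6}. Safe: 1, 3, 5, 10. Place at column 3.
Row 3: attacked by (1,8)→{6,8,10}; (2,3)→{2,3,4}; (4,4)→{3,4,5}. Safe: 1, 7, 9. Place at column 7.
Row 5: attacked by (1,8)→{4,8}; (2,3)→{3,6}; (3,7)→{5,7,9}; (4,4)→{3,4,5}. Safe: 1, 2, 10. Place at column 2.
Row 6: attacked by (1,8)→{3,8}; (2,3)→{3,7}; (3,7)→{4,7,10}; (4,4)→{2,4,6}; (5,2)→{1,2,3}. Safe: 5, 9. Place at column 9.
Row 7: attacked by (1,8)→{2,8}; (2,3)→{3,8}; (3,7)→{3,7}; (4,4)→{1,4,7}; (5,2)→{2,4}; (6,9)→{8,9,10}. Safe: 5, 6. Place at column 6.
Row 8: attacked by (1,8)→{1,8}; (2,3)→{3,9}; (3,7)→{2,7}; (4,4)→{4,8}; (5,2)→{2,5}; (6,9)→{7,9}; (7,6)→{5,6,7}. Safe: 10. Place at column 10.
Row 9: attacked by (1,8)→{8}; (2,3)→{3,10}; (3,7)→{1,7}; (4,4)→{4,9}; (5,2)→{2,6}; (6,9)→{6,9}; (7,6)→{4,6,8}; (8,10)→{9,10}. Safe: 5. Place at column 5.
Row 10: attacked by (1,8)→{8}; (2,3)→{3}; (3,7)→{7}; (4,4)→{4,10}; (5,2)→{2,7}; (6,9)→{5,9}; (7,6)→{3,6,9}; (8,10)→{8,10}; (9,5)→{4,5,6}. Safe: 1. Place at column 1.
Columns [8, 3, 7, 4, 2, 9, 6, 10, 5, 1], r−c [-7, -1, -4, 0, 3, -3, 1, -2, 4, 9], r+c [9, 5, 10, 8, 7, 15, 13, 18, 14, 11] are all distinct, so no two queens attack.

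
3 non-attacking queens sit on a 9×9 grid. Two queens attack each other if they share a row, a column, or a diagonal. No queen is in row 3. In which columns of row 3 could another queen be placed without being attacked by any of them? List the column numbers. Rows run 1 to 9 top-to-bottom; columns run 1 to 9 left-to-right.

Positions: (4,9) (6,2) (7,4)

columns 1, 3, 6, 7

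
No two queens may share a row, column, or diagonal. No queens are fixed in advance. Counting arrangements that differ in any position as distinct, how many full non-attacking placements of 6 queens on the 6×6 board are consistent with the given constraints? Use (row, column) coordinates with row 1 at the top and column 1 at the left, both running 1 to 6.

4

Branch on row 1: col 1 → 0; col 2 → 1; col 3 → 1; col 4 → 1; col 5 → 1; col 6 → 0.
Sum: 0 + 1 + 1 + 1 + 1 + 0 = 4.
(This is the classic 6-queens count.)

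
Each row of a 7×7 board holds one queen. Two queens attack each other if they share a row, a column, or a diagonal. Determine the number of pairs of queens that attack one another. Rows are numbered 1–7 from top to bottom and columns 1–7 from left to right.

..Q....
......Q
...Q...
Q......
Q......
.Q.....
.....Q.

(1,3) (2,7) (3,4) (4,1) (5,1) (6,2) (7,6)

2

Same column: (4,1)–(5,1) (column 1).
Same diagonal: (5,1)–(6,2) (|5−6| = |1−2| = 1).
Total attacking pairs: 2.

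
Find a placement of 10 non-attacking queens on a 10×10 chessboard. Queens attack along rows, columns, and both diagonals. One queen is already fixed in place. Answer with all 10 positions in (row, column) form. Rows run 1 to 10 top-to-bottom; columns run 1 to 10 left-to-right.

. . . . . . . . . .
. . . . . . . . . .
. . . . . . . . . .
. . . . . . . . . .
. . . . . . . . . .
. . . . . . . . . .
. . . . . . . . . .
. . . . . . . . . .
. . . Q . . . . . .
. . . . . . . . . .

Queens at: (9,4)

Row 1: attacked by (9,4)→{4}. Safe: 1, 2, 3, 5, 6, 7, 8, 9, 10. Place at column 9.
Row 2: attacked by (1,9)→{8,9,10}; (9,4)→{4}. Safe: 1, 2, 3, 5, 6, 7. Place at column 3.
Row 3: attacked by (1,9)→{7,9}; (2,3)→{2,3,4}; (9,4)→{4,10}. Safe: 1, 5, 6, 8. Place at column 6.
Row 4: attacked by (1,9)→{6,9}; (2,3)→{1,3,5}; (3,6)→{5,6,7}; (9,4)→{4,9}. Safe: 2, 8, 10. Place at column 2.
Row 5: attacked by (1,9)→{5,9}; (2,3)→{3,6}; (3,6)→{4,6,8}; (4,2)→{1,2,3}; (9,4)→{4,8}. Safe: 7, 10. Place at column 10.
Row 6: attacked by (1,9)→{4,9}; (2,3)→{3,7}; (3,6)→{3,6,9}; (4,2)→{2,4}; (5,10)→{9,10}; (9,4)→{1,4,7}. Safe: 5, 8. Place at column 5.
Row 7: attacked by (1,9)→{3,9}; (2,3)→{3,8}; (3,6)→{2,6,10}; (4,2)→{2,5}; (5,10)→{8,10}; (6,5)→{4,5,6}; (9,4)→{2,4,6}. Safe: 1, 7. Place at column 1.
Row 8: attacked by (1,9)→{2,9}; (2,3)→{3,9}; (3,6)→{1,6}; (4,2)→{2,6}; (5,10)→{7,10}; (6,5)→{3,5,7}; (7,1)→{1,2}; (9,4)→{3,4,5}. Safe: 8. Place at column 8.
Row 10: attacked by (1,9)→{9}; (2,3)→{3}; (3,6)→{6}; (4,2)→{2,8}; (5,10)→{5,10}; (6,5)→{1,5,9}; (7,1)→{1,4}; (8,8)→{6,8,10}; (9,4)→{3,4,5}. Safe: 7. Place at column 7.
Columns [9, 3, 6, 2, 10, 5, 1, 8, 4, 7], r−c [-8, -1, -3, 2, -5, 1, 6, 0, 5, 3], r+c [10, 5, 9, 6, 15, 11, 8, 16, 13, 17] are all distinct, so no two queens attack.

(1,9) (2,3) (3,6) (4,2) (5,10) (6,5) (7,1) (8,8) (9,4) (10,7)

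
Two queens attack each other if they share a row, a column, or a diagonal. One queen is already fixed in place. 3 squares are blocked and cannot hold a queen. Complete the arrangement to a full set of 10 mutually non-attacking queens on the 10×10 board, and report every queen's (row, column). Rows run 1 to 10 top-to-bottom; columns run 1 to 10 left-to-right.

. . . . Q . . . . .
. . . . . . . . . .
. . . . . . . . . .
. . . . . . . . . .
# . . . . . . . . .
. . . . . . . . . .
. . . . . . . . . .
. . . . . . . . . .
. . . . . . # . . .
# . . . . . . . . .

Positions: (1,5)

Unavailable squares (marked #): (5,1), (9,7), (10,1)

(1,5) (2,1) (3,8) (4,6) (5,2) (6,9) (7,7) (8,4) (9,10) (10,3)

Row 2: attacked by (1,5)→{4,5,6}. Safe: 1, 2, 3, 7, 8, 9, 10. Place at column 1.
Row 3: attacked by (1,5)→{3,5,7}; (2,1)→{1,2}. Safe: 4, 6, 8, 9, 10. Place at column 8.
Row 4: attacked by (1,5)→{2,5,8}; (2,1)→{1,3}; (3,8)→{7,8,9}. Safe: 4, 6, 10. Place at column 6.
Row 5: attacked by (1,5)→{1,5,9}; (2,1)→{1,4}; (3,8)→{6,8,10}; (4,6)→{5,6,7}. Blocked: 1. Safe: 2, 3. Place at column 2.
Row 6: attacked by (1,5)→{5,10}; (2,1)→{1,5}; (3,8)→{5,8}; (4,6)→{4,6,8}; (5,2)→{1,2,3}. Safe: 7, 9. Place at column 9.
Row 7: attacked by (1,5)→{5}; (2,1)→{1,6}; (3,8)→{4,8}; (4,6)→{3,6,9}; (5,2)→{2,4}; (6,9)→{8,9,10}. Safe: 7. Place at column 7.
Row 8: attacked by (1,5)→{5}; (2,1)→{1,7}; (3,8)→{3,8}; (4,6)→{2,6,10}; (5,2)→{2,5}; (6,9)→{7,9}; (7,7)→{6,7,8}. Safe: 4. Place at column 4.
Row 9: attacked by (1,5)→{5}; (2,1)→{1,8}; (3,8)→{2,8}; (4,6)→{1,6}; (5,2)→{2,6}; (6,9)→{6,9}; (7,7)→{5,7,9}; (8,4)→{3,4,5}. Blocked: 7. Safe: 10. Place at column 10.
Row 10: attacked by (1,5)→{5}; (2,1)→{1,9}; (3,8)→{1,8}; (4,6)→{6}; (5,2)→{2,7}; (6,9)→{5,9}; (7,7)→{4,7,10}; (8,4)→{2,4,6}; (9,10)→{9,10}. Blocked: 1. Safe: 3. Place at column 3.
Columns [5, 1, 8, 6, 2, 9, 7, 4, 10, 3], r−c [-4, 1, -5, -2, 3, -3, 0, 4, -1, 7], r+c [6, 3, 11, 10, 7, 15, 14, 12, 19, 13] are all distinct, so no two queens attack.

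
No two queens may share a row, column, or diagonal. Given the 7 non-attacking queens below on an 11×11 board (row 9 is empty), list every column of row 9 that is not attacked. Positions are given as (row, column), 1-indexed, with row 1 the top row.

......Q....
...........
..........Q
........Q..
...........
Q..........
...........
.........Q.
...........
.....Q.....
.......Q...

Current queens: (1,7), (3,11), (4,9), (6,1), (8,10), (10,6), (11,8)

(1,7) attacks row 9 at column 7.
(3,11) attacks row 9 at column 11 and diagonals 5.
(4,9) attacks row 9 at column 9 and diagonals 4.
(6,1) attacks row 9 at column 1 and diagonals 4.
(8,10) attacks row 9 at column 10 and diagonals 9, 11.
(10,6) attacks row 9 at column 6 and diagonals 5, 7.
(11,8) attacks row 9 at column 8 and diagonals 6, 10.
Attacked columns: {1, 4, 5, 6, 7, 8, 9, 10, 11}. Safe: {2, 3}.

columns 2, 3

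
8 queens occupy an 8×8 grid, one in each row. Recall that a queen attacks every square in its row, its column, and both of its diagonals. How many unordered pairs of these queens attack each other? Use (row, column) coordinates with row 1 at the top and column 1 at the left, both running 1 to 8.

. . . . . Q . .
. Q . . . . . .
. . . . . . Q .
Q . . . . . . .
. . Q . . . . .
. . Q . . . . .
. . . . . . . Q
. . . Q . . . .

2

Same column: (5,3)–(6,3) (column 3).
Same diagonal: (4,1)–(6,3) (|4−6| = |1−3| = 2).
Total attacking pairs: 2.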